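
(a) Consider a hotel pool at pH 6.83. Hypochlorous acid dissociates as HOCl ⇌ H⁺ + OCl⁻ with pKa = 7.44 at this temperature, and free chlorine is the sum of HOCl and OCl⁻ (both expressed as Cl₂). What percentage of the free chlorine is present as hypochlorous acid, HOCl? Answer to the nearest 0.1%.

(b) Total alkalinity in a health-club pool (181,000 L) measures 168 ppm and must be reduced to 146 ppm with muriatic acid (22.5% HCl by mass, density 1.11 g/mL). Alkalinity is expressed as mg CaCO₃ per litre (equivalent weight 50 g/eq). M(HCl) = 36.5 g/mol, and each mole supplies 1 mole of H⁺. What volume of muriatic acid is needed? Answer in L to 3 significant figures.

(a) [OCl⁻]/[HOCl] = 10^(pH − pKa) = 10^(6.83 − 7.44) = 10^-0.61 = 0.2455.
(a) Fraction as HOCl = 1 / (1 + 0.2455) = 0.8029.

(b) Alkalinity to neutralize: (168 − 146) = 22 mg/L as CaCO₃ × 181,000 L = 3982 g as CaCO₃.
(b) Equivalents of H⁺ required: 3982 ÷ 50 g/eq = 79.64 eq = 79.64 mol HCl.
(b) Mass of HCl: 79.64 × 36.5 = 2907 g.
(b) Mass of 22.5% solution: 2907 / 0.225 = 12,920 g.
(b) Volume: 12,920 g ÷ 1.11 g/mL = 11,640 mL.

(a) 80.3%; (b) 11.6 L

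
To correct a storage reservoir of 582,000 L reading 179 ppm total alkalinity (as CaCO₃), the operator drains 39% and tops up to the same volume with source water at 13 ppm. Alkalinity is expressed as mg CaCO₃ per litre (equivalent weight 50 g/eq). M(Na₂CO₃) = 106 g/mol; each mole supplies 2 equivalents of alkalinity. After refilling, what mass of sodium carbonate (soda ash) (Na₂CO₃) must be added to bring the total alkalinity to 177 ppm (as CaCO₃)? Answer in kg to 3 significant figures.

38.7 kg

After draining 39% and refilling: 179 × 0.61 + 13 × 0.39 = 114.26 ppm.
Deficit to target: 177 − 114.26 = 62.74 mg/L.
As CaCO₃: 62.74 mg/L × 582,000 L = 36,510 g; ÷ 50 g/eq ÷ 2 = 365.1 mol Na₂CO₃.
Mass: 365.1 × 106 = 38,710 g.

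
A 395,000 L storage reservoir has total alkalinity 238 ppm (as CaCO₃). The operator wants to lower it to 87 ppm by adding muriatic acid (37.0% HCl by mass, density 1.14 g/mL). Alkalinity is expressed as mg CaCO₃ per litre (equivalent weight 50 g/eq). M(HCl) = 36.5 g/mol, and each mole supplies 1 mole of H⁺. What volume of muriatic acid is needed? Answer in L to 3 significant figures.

Alkalinity to neutralize: (238 − 87) = 151 mg/L as CaCO₃ × 395,000 L = 59,640 g as CaCO₃.
Equivalents of H⁺ required: 59,640 ÷ 50 g/eq = 1193 eq = 1193 mol HCl.
Mass of HCl: 1193 × 36.5 = 43,540 g.
Mass of 37.0% solution: 43,540 / 0.37 = 117,700 g.
Volume: 117,700 g ÷ 1.14 g/mL = 103,200 mL.

103 L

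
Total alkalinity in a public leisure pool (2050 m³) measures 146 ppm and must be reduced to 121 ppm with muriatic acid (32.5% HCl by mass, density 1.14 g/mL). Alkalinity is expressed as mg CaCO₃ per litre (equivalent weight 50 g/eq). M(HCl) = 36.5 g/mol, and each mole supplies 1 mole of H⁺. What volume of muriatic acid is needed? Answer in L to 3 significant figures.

101 L

Volume: 2050 m³ = 2,050,000 L.
Alkalinity to neutralize: (146 − 121) = 25 mg/L as CaCO₃ × 2,050,000 L = 51,250 g as CaCO₃.
Equivalents of H⁺ required: 51,250 ÷ 50 g/eq = 1025 eq = 1025 mol HCl.
Mass of HCl: 1025 × 36.5 = 37,410 g.
Mass of 32.5% solution: 37,410 / 0.325 = 115,100 g.
Volume: 115,100 g ÷ 1.14 g/mL = 101,000 mL.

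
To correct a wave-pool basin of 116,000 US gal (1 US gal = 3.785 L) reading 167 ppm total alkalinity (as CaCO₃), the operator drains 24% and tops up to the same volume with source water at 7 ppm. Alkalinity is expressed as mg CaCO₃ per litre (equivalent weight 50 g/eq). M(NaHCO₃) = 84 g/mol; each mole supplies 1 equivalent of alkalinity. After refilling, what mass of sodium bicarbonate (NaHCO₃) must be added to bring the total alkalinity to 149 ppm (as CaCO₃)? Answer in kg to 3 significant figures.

15.0 kg

Volume: 116,000 US gal × 3.785 L/gal = 439,060 L.
After draining 24% and refilling: 167 × 0.76 + 7 × 0.24 = 128.6 ppm.
Deficit to target: 149 − 128.6 = 20.4 mg/L.
As CaCO₃: 20.4 mg/L × 439,060 L = 8957 g; ÷ 50 g/eq ÷ 1 = 179.1 mol NaHCO₃.
Mass: 179.1 × 84 = 15,050 g.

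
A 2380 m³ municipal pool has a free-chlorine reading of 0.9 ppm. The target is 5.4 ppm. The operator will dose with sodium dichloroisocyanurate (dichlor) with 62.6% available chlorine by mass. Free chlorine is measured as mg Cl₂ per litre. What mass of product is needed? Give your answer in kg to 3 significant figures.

Volume: 2380 m³ = 2,380,000 L.
Chlorine deficit: 5.4 − 0.9 = 4.5 ppm = 4.5 mg/L as Cl₂.
Cl₂ equivalent needed: 4.5 mg/L × 2,380,000 L = 10,710,000 mg = 10,710 g.
Product at 62.6% available chlorine: 10,710 / 0.626 = 17,110 g.

17.1 kg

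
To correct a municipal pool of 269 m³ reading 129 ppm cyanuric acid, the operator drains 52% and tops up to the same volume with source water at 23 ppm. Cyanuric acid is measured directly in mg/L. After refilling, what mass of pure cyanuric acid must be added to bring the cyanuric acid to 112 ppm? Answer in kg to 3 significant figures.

Volume: 269 m³ = 269,000 L.
After draining 52% and refilling: 129 × 0.48 + 23 × 0.52 = 73.88 ppm.
Deficit to target: 112 − 73.88 = 38.12 mg/L.
Mass: 38.12 mg/L × 269,000 L = 10,250 g cyanuric acid.

10.3 kg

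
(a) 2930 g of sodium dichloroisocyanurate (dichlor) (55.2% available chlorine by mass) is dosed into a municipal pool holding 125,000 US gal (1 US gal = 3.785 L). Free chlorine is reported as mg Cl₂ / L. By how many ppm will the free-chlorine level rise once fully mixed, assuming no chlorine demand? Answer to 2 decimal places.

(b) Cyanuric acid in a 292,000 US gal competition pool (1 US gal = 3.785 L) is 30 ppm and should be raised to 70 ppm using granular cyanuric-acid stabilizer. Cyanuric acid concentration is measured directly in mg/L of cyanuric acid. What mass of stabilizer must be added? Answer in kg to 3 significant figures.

(a) 3.42 ppm; (b) 44.2 kg

(a) Volume: 125,000 US gal × 3.785 L/gal = 473,125 L.
(a) Available chlorine delivered: 2930 g × 0.552 = 1617 g as Cl₂.
(a) Concentration rise: 1617 g / 473,125 L = 3.418 mg/L = 3.42 ppm.

(b) Volume: 292,000 US gal × 3.785 L/gal = 1,105,220 L.
(b) CYA to add: (70 − 30) = 40 mg/L × 1,105,220 L = 44,210 g cyanuric acid.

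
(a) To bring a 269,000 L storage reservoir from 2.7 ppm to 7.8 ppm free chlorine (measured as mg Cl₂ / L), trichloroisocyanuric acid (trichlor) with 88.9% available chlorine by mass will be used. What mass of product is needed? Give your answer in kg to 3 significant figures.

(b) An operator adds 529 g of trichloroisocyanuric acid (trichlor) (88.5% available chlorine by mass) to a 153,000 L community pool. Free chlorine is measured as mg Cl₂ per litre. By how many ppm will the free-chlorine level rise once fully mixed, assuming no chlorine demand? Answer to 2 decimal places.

(a) 1.54 kg; (b) 3.06 ppm

(a) Chlorine deficit: 7.8 − 2.7 = 5.1 ppm = 5.1 mg/L as Cl₂.
(a) Cl₂ equivalent needed: 5.1 mg/L × 269,000 L = 1,372,000 mg = 1372 g.
(a) Product at 88.9% available chlorine: 1372 / 0.889 = 1543 g.

(b) Available chlorine delivered: 529 g × 0.885 = 468.2 g as Cl₂.
(b) Concentration rise: 468.2 g / 153,000 L = 3.06 mg/L = 3.06 ppm.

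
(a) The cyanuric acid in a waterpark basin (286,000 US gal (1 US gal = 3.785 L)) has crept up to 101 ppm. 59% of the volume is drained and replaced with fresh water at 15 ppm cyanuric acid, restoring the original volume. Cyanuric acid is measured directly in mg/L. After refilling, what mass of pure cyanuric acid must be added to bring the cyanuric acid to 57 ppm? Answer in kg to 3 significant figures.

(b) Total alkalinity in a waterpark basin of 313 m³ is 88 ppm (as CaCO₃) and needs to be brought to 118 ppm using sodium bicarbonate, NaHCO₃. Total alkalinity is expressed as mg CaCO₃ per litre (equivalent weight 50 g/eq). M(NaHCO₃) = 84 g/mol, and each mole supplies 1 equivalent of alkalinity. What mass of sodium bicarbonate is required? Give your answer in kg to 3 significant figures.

(a) Volume: 286,000 US gal × 3.785 L/gal = 1,082,510 L.
(a) After draining 59% and refilling: 101 × 0.41 + 15 × 0.59 = 50.26 ppm.
(a) Deficit to target: 57 − 50.26 = 6.74 mg/L.
(a) Mass: 6.74 mg/L × 1,082,510 L = 7296 g cyanuric acid.

(b) Volume: 313 m³ = 313,000 L.
(b) Alkalinity to add: (118 − 88) = 30 mg/L as CaCO₃ × 313,000 L = 9390 g as CaCO₃.
(b) Equivalents: 9390 g ÷ 50 g/eq = 187.8 eq.
(b) NaHCO₃ supplies 1 eq per mole → 187.8 mol.
(b) Mass: 187.8 mol × 84 g/mol = 15,780 g.

(a) 7.30 kg; (b) 15.8 kg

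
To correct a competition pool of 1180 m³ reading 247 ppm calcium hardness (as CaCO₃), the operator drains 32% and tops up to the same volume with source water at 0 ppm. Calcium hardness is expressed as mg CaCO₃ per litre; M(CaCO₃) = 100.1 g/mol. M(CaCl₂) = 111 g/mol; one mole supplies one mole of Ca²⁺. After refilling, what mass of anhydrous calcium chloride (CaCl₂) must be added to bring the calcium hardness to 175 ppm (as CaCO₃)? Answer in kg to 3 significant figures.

9.21 kg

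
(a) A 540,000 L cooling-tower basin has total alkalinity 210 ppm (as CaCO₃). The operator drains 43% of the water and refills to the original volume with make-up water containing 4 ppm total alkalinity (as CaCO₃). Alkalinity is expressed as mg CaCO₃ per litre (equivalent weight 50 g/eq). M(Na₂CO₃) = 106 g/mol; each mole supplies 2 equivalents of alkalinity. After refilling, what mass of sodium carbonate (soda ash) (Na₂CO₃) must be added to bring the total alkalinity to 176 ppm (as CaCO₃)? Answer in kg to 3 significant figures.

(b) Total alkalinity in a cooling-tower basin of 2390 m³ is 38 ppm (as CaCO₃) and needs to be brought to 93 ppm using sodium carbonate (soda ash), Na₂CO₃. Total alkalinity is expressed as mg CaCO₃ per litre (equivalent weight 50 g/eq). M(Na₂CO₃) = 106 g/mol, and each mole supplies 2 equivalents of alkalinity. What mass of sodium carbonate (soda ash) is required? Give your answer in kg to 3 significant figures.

(a) 31.2 kg; (b) 139 kg

(a) After draining 43% and refilling: 210 × 0.57 + 4 × 0.43 = 121.42 ppm.
(a) Deficit to target: 176 − 121.42 = 54.58 mg/L.
(a) As CaCO₃: 54.58 mg/L × 540,000 L = 29,470 g; ÷ 50 g/eq ÷ 2 = 294.7 mol Na₂CO₃.
(a) Mass: 294.7 × 106 = 31,240 g.

(b) Volume: 2390 m³ = 2,390,000 L.
(b) Alkalinity to add: (93 − 38) = 55 mg/L as CaCO₃ × 2,390,000 L = 131,400 g as CaCO₃.
(b) Equivalents: 131,400 g ÷ 50 g/eq = 2629 eq.
(b) Each mole of Na₂CO₃ supplies 2 eq, so 2629 / 2 = 1314 mol.
(b) Mass: 1314 mol × 106 g/mol = 139,300 g.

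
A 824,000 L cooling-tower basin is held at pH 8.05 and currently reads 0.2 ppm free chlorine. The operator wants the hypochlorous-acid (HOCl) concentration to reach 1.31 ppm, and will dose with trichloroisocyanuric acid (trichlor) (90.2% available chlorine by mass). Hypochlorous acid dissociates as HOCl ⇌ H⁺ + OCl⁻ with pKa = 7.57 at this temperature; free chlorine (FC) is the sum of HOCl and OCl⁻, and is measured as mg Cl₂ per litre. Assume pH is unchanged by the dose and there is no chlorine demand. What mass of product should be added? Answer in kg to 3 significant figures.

[OCl⁻]/[HOCl] = 10^(pH − pKa) = 10^(8.05 − 7.57) = 3.02; fraction as HOCl = 1/(1 + 3.02) = 0.2488.
Free chlorine required for 1.31 ppm HOCl: 1.31 / 0.2488 = 5.266 ppm.
FC to add: 5.266 − 0.2 = 5.066 mg/L as Cl₂.
Cl₂ equivalent: 5.066 mg/L × 824,000 L = 4174 g.
Product at 90.2% available Cl: 4174 / 0.902 = 4628 g.

4.63 kg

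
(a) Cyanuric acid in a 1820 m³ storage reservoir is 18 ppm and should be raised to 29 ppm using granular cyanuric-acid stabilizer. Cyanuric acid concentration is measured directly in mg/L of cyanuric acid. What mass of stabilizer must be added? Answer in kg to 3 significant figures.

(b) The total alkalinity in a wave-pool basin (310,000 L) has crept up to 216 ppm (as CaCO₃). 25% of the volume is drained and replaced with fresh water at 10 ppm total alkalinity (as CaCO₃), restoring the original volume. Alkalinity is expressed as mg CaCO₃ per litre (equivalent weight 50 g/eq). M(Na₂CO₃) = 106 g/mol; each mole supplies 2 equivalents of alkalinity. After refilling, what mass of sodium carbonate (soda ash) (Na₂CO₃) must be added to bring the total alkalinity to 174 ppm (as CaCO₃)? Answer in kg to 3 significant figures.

(a) Volume: 1820 m³ = 1,820,000 L.
(a) CYA to add: (29 − 18) = 11 mg/L × 1,820,000 L = 20,020 g cyanuric acid.

(b) After draining 25% and refilling: 216 × 0.75 + 10 × 0.25 = 164.5 ppm.
(b) Deficit to target: 174 − 164.5 = 9.5 mg/L.
(b) As CaCO₃: 9.5 mg/L × 310,000 L = 2945 g; ÷ 50 g/eq ÷ 2 = 29.45 mol Na₂CO₃.
(b) Mass: 29.45 × 106 = 3122 g.

(a) 20.0 kg; (b) 3.12 kg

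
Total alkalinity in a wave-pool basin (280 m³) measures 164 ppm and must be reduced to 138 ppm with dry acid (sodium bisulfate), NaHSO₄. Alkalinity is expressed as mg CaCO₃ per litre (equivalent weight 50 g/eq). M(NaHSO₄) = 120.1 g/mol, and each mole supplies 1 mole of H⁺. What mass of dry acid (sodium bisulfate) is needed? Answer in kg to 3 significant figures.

17.5 kg

Volume: 280 m³ = 280,000 L.
Alkalinity to neutralize: (164 − 138) = 26 mg/L as CaCO₃ × 280,000 L = 7280 g as CaCO₃.
Equivalents of H⁺ required: 7280 ÷ 50 g/eq = 145.6 eq = 145.6 mol NaHSO₄.
Mass of NaHSO₄: 145.6 × 120.1 = 17,490 g.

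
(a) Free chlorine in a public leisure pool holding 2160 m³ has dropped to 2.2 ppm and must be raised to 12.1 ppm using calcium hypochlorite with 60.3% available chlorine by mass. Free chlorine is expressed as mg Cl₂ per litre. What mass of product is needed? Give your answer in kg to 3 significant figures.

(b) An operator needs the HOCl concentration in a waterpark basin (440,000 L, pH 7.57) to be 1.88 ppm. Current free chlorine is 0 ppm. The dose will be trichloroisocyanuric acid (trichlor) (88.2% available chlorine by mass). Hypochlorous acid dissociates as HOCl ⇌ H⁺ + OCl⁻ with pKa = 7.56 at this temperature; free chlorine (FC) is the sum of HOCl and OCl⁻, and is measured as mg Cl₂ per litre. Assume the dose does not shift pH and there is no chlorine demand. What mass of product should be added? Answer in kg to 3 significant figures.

(a) 35.5 kg; (b) 1.90 kg

(a) Volume: 2160 m³ = 2,160,000 L.
(a) Chlorine deficit: 12.1 − 2.2 = 9.9 ppm = 9.9 mg/L as Cl₂.
(a) Cl₂ equivalent needed: 9.9 mg/L × 2,160,000 L = 21,380,000 mg = 21,380 g.
(a) Product at 60.3% available chlorine: 21,380 / 0.603 = 35,460 g.

(b) [OCl⁻]/[HOCl] = 10^(pH − pKa) = 10^(7.57 − 7.56) = 1.023; fraction as HOCl = 1/(1 + 1.023) = 0.4942.
(b) Free chlorine required for 1.88 ppm HOCl: 1.88 / 0.4942 = 3.804 ppm.
(b) FC to add: 3.804 − 0 = 3.804 mg/L as Cl₂.
(b) Cl₂ equivalent: 3.804 mg/L × 440,000 L = 1674 g.
(b) Product at 88.2% available Cl: 1674 / 0.882 = 1898 g.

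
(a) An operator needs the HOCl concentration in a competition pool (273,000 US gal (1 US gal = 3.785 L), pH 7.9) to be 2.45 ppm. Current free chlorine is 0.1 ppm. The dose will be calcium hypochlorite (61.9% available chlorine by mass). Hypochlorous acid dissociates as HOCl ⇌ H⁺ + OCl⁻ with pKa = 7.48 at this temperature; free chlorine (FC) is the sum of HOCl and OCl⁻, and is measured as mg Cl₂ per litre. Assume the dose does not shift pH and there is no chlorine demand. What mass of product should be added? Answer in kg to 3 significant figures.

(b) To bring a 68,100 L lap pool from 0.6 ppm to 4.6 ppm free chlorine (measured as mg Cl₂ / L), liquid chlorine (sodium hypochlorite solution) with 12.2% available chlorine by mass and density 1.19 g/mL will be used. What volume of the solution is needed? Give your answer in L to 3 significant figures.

(a) 14.7 kg; (b) 1.88 L

(a) Volume: 273,000 US gal × 3.785 L/gal = 1,033,305 L.
(a) [OCl⁻]/[HOCl] = 10^(pH − pKa) = 10^(7.9 − 7.48) = 2.63; fraction as HOCl = 1/(1 + 2.63) = 0.2755.
(a) Free chlorine required for 2.45 ppm HOCl: 2.45 / 0.2755 = 8.894 ppm.
(a) FC to add: 8.894 − 0.1 = 8.794 mg/L as Cl₂.
(a) Cl₂ equivalent: 8.794 mg/L × 1,033,305 L = 9087 g.
(a) Product at 61.9% available Cl: 9087 / 0.619 = 14,680 g.

(b) Chlorine deficit: 4.6 − 0.6 = 4 ppm = 4 mg/L as Cl₂.
(b) Cl₂ equivalent needed: 4 mg/L × 68,100 L = 272,400 mg = 272.4 g.
(b) Product at 12.2% available chlorine: 272.4 / 0.122 = 2233 g.
(b) Volume at density 1.19 g/mL: 2233 g ÷ 1.19 g/mL = 1876 mL.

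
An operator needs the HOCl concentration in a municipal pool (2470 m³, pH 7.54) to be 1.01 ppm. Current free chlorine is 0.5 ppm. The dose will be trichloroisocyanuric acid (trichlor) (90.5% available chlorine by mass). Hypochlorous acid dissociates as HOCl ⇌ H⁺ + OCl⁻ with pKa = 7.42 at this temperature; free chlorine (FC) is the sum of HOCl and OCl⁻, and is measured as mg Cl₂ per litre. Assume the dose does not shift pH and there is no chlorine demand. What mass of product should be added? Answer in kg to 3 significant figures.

Volume: 2470 m³ = 2,470,000 L.
[OCl⁻]/[HOCl] = 10^(pH − pKa) = 10^(7.54 − 7.42) = 1.318; fraction as HOCl = 1/(1 + 1.318) = 0.4314.
Free chlorine required for 1.01 ppm HOCl: 1.01 / 0.4314 = 2.341 ppm.
FC to add: 2.341 − 0.5 = 1.841 mg/L as Cl₂.
Cl₂ equivalent: 1.841 mg/L × 2,470,000 L = 4548 g.
Product at 90.5% available Cl: 4548 / 0.905 = 5026 g.

5.03 kg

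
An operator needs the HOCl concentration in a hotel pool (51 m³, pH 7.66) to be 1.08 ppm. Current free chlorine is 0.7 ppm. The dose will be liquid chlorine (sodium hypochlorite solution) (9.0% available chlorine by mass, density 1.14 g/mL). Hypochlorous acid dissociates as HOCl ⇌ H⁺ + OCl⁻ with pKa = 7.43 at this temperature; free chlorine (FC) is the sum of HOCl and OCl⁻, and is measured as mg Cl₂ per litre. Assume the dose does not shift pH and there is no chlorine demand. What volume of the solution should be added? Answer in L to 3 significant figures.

Volume: 51 m³ = 51,000 L.
[OCl⁻]/[HOCl] = 10^(pH − pKa) = 10^(7.66 − 7.43) = 1.698; fraction as HOCl = 1/(1 + 1.698) = 0.3706.
Free chlorine required for 1.08 ppm HOCl: 1.08 / 0.3706 = 2.914 ppm.
FC to add: 2.914 − 0.7 = 2.214 mg/L as Cl₂.
Cl₂ equivalent: 2.214 mg/L × 51,000 L = 112.9 g.
Product at 9.0% available Cl: 112.9 / 0.09 = 1255 g.
Volume: 1255 g ÷ 1.14 g/mL = 1101 mL.

1.10 L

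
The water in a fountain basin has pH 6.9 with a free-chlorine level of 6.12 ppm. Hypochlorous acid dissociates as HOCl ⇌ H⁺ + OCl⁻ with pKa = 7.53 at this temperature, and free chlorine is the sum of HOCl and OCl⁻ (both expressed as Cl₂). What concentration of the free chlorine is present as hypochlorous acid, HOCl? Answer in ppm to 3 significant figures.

4.96 ppm

[OCl⁻]/[HOCl] = 10^(pH − pKa) = 10^(6.9 − 7.53) = 10^-0.63 = 0.2344.
Fraction as HOCl = 1 / (1 + 0.2344) = 0.8101.
HOCl = 0.8101 × 6.12 ppm = 4.958 ppm.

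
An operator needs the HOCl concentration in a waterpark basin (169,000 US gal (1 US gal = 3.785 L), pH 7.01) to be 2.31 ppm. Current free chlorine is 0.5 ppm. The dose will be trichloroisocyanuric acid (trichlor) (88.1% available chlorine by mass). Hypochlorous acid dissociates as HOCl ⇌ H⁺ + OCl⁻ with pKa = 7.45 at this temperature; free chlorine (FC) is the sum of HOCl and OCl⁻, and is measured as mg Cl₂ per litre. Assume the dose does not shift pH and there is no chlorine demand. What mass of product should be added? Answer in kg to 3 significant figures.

Volume: 169,000 US gal × 3.785 L/gal = 639,665 L.
[OCl⁻]/[HOCl] = 10^(pH − pKa) = 10^(7.01 − 7.45) = 0.3631; fraction as HOCl = 1/(1 + 0.3631) = 0.7336.
Free chlorine required for 2.31 ppm HOCl: 2.31 / 0.7336 = 3.149 ppm.
FC to add: 3.149 − 0.5 = 2.649 mg/L as Cl₂.
Cl₂ equivalent: 2.649 mg/L × 639,665 L = 1694 g.
Product at 88.1% available Cl: 1694 / 0.881 = 1923 g.

1.92 kg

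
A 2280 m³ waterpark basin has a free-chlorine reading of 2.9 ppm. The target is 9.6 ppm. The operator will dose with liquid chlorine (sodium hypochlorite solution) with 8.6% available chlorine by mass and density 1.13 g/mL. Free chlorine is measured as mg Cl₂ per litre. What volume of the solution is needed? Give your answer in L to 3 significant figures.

Volume: 2280 m³ = 2,280,000 L.
Chlorine deficit: 9.6 − 2.9 = 6.7 ppm = 6.7 mg/L as Cl₂.
Cl₂ equivalent needed: 6.7 mg/L × 2,280,000 L = 15,280,000 mg = 15,280 g.
Product at 8.6% available chlorine: 15,280 / 0.086 = 177,600 g.
Volume at density 1.13 g/mL: 177,600 g ÷ 1.13 g/mL = 157,200 mL.

157 L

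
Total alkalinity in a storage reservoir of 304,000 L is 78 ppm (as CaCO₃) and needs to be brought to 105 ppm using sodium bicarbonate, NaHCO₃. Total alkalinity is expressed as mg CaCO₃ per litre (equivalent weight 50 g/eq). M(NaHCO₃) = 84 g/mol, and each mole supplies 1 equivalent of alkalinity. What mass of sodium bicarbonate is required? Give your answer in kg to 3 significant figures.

Alkalinity to add: (105 − 78) = 27 mg/L as CaCO₃ × 304,000 L = 8208 g as CaCO₃.
Equivalents: 8208 g ÷ 50 g/eq = 164.2 eq.
NaHCO₃ supplies 1 eq per mole → 164.2 mol.
Mass: 164.2 mol × 84 g/mol = 13,790 g.

13.8 kg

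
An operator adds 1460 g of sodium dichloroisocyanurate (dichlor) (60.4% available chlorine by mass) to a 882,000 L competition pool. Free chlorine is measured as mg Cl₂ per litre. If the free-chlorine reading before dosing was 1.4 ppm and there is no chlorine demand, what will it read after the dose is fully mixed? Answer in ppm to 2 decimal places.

Available chlorine delivered: 1460 g × 0.604 = 881.8 g as Cl₂.
Concentration rise: 881.8 g / 882,000 L = 0.9998 mg/L = 1.00 ppm.
Final FC: 1.4 + 1.00 = 2.40 ppm.

2.40 ppm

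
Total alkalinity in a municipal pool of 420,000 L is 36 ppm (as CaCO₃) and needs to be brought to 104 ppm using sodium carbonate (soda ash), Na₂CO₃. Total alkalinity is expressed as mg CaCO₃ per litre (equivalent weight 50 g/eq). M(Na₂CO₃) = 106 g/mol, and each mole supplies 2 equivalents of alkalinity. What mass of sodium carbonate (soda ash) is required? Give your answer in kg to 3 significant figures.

30.3 kg

Alkalinity to add: (104 − 36) = 68 mg/L as CaCO₃ × 420,000 L = 28,560 g as CaCO₃.
Equivalents: 28,560 g ÷ 50 g/eq = 571.2 eq.
Each mole of Na₂CO₃ supplies 2 eq, so 571.2 / 2 = 285.6 mol.
Mass: 285.6 mol × 106 g/mol = 30,270 g.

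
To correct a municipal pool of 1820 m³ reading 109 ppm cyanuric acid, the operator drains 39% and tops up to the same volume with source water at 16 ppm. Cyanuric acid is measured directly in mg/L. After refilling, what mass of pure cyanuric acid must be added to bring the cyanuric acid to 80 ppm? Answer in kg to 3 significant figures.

Volume: 1820 m³ = 1,820,000 L.
After draining 39% and refilling: 109 × 0.61 + 16 × 0.39 = 72.73 ppm.
Deficit to target: 80 − 72.73 = 7.27 mg/L.
Mass: 7.27 mg/L × 1,820,000 L = 13,230 g cyanuric acid.

13.2 kg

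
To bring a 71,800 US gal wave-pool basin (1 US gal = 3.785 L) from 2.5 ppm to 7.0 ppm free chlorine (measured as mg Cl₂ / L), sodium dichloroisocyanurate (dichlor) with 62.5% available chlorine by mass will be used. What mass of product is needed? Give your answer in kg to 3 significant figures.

1.96 kg

Volume: 71,800 US gal × 3.785 L/gal = 271,763 L.
Chlorine deficit: 7.0 − 2.5 = 4.5 ppm = 4.5 mg/L as Cl₂.
Cl₂ equivalent needed: 4.5 mg/L × 271,763 L = 1,223,000 mg = 1223 g.
Product at 62.5% available chlorine: 1223 / 0.625 = 1957 g.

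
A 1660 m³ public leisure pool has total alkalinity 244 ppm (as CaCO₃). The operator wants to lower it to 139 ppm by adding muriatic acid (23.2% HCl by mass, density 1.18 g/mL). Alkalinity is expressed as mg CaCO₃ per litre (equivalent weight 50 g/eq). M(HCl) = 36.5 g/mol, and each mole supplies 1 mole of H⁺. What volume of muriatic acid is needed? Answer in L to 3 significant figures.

465 L

Volume: 1660 m³ = 1,660,000 L.
Alkalinity to neutralize: (244 − 139) = 105 mg/L as CaCO₃ × 1,660,000 L = 174,300 g as CaCO₃.
Equivalents of H⁺ required: 174,300 ÷ 50 g/eq = 3486 eq = 3486 mol HCl.
Mass of HCl: 3486 × 36.5 = 127,200 g.
Mass of 23.2% solution: 127,200 / 0.232 = 548,400 g.
Volume: 548,400 g ÷ 1.18 g/mL = 464,800 mL.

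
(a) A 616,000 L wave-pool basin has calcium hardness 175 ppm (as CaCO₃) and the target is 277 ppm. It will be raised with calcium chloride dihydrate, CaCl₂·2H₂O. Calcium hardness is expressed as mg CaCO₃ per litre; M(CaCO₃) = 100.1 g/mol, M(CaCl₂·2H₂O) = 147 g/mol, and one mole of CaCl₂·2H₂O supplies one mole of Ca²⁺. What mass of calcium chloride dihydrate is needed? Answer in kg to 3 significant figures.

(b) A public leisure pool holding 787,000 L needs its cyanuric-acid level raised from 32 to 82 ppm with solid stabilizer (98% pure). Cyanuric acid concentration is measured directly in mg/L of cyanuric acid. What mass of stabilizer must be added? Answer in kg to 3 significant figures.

(a) 92.3 kg; (b) 40.2 kg

(a) Hardness to add: (277 − 175) = 102 mg/L as CaCO₃ × 616,000 L = 62,830 g as CaCO₃.
(a) Moles of Ca²⁺ (1 mol Ca²⁺ ≡ 1 mol CaCO₃): 62,830 / 100.1 g/mol = 627.7 mol.
(a) Mass of CaCl₂·2H₂O: 627.7 × 147 = 92,270 g.

(b) CYA to add: (82 − 32) = 50 mg/L × 787,000 L = 39,350 g cyanuric acid.
(b) At 98% purity: 39,350 / 0.98 = 40,150 g product.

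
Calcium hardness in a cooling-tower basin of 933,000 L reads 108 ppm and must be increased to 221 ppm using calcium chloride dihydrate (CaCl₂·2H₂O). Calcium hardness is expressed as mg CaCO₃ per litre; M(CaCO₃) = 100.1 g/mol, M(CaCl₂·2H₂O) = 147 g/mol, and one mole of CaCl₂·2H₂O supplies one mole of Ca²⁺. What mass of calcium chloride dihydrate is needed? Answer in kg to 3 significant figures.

Hardness to add: (221 − 108) = 113 mg/L as CaCO₃ × 933,000 L = 105,400 g as CaCO₃.
Moles of Ca²⁺ (1 mol Ca²⁺ ≡ 1 mol CaCO₃): 105,400 / 100.1 g/mol = 1053 mol.
Mass of CaCl₂·2H₂O: 1053 × 147 = 154,800 g.

155 kg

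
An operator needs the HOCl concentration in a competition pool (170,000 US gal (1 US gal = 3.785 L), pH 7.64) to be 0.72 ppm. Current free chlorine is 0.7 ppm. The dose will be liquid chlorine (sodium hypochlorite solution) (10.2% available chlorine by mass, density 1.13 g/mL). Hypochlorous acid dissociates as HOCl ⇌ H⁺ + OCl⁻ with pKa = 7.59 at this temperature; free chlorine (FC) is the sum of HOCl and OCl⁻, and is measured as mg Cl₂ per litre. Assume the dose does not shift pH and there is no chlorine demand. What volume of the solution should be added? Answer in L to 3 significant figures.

4.62 L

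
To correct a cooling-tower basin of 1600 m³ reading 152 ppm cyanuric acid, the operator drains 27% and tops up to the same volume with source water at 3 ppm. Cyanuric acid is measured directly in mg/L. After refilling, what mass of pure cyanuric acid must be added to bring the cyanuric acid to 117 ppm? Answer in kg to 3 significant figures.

8.37 kg

Volume: 1600 m³ = 1,600,000 L.
After draining 27% and refilling: 152 × 0.73 + 3 × 0.27 = 111.77 ppm.
Deficit to target: 117 − 111.77 = 5.23 mg/L.
Mass: 5.23 mg/L × 1,600,000 L = 8368 g cyanuric acid.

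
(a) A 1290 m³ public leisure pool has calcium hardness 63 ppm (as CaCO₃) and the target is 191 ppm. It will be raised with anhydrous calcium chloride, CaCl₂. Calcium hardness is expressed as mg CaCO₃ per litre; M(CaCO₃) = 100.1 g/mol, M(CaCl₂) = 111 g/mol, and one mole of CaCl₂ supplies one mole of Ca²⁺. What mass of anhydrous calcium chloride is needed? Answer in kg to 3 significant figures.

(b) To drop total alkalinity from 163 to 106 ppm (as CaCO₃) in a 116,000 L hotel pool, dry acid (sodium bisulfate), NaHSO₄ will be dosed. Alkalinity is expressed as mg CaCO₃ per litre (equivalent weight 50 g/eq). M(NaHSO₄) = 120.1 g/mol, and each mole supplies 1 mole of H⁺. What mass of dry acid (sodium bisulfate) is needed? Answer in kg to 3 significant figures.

(a) 183 kg; (b) 15.9 kg

(a) Volume: 1290 m³ = 1,290,000 L.
(a) Hardness to add: (191 − 63) = 128 mg/L as CaCO₃ × 1,290,000 L = 165,100 g as CaCO₃.
(a) Moles of Ca²⁺ (1 mol Ca²⁺ ≡ 1 mol CaCO₃): 165,100 / 100.1 g/mol = 1650 mol.
(a) Mass of CaCl₂: 1650 × 111 = 183,100 g.

(b) Alkalinity to neutralize: (163 − 106) = 57 mg/L as CaCO₃ × 116,000 L = 6612 g as CaCO₃.
(b) Equivalents of H⁺ required: 6612 ÷ 50 g/eq = 132.2 eq = 132.2 mol NaHSO₄.
(b) Mass of NaHSO₄: 132.2 × 120.1 = 15,880 g.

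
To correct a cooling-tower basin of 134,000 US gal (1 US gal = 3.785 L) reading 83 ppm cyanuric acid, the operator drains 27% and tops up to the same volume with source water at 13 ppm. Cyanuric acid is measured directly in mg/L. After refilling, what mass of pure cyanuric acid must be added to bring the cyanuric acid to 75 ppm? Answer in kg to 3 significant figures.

5.53 kg

Volume: 134,000 US gal × 3.785 L/gal = 507,190 L.
After draining 27% and refilling: 83 × 0.73 + 13 × 0.27 = 64.1 ppm.
Deficit to target: 75 − 64.1 = 10.9 mg/L.
Mass: 10.9 mg/L × 507,190 L = 5528 g cyanuric acid.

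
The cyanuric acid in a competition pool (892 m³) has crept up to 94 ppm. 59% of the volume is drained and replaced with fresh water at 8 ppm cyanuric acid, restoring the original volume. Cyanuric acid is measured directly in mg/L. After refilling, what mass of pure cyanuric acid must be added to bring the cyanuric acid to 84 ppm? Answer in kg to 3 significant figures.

36.3 kg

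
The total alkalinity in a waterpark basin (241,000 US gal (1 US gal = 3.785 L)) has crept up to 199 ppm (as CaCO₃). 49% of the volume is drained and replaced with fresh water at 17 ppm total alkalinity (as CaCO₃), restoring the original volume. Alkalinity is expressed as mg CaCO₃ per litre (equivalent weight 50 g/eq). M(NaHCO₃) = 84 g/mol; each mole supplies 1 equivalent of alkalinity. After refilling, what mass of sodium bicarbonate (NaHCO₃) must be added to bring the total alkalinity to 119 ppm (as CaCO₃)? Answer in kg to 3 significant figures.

14.1 kg

Volume: 241,000 US gal × 3.785 L/gal = 912,185 L.
After draining 49% and refilling: 199 × 0.51 + 17 × 0.49 = 109.82 ppm.
Deficit to target: 119 − 109.82 = 9.18 mg/L.
As CaCO₃: 9.18 mg/L × 912,185 L = 8374 g; ÷ 50 g/eq ÷ 1 = 167.5 mol NaHCO₃.
Mass: 167.5 × 84 = 14,070 g.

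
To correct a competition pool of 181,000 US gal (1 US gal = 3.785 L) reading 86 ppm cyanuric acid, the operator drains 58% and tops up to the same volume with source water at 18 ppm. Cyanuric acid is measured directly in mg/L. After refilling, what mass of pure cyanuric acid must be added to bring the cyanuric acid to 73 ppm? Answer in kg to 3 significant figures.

18.1 kg

Volume: 181,000 US gal × 3.785 L/gal = 685,085 L.
After draining 58% and refilling: 86 × 0.42 + 18 × 0.58 = 46.56 ppm.
Deficit to target: 73 − 46.56 = 26.44 mg/L.
Mass: 26.44 mg/L × 685,085 L = 18,110 g cyanuric acid.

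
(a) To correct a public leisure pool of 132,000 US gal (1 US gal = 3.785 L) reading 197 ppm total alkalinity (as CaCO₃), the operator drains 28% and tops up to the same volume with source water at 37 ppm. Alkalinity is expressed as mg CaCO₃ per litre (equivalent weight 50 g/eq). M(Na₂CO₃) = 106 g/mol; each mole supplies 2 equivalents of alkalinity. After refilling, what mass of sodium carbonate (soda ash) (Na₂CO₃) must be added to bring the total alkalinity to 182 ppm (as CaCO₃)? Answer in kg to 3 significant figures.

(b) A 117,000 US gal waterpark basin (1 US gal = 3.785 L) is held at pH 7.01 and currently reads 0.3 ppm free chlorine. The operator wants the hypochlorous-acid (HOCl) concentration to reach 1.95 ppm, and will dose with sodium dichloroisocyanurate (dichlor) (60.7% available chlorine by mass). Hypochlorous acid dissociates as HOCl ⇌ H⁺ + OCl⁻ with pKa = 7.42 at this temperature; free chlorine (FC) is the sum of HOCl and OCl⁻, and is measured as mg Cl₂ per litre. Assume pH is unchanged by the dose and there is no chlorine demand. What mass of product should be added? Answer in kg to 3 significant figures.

(a) 15.8 kg; (b) 1.76 kg

(a) Volume: 132,000 US gal × 3.785 L/gal = 499,620 L.
(a) After draining 28% and refilling: 197 × 0.72 + 37 × 0.28 = 152.2 ppm.
(a) Deficit to target: 182 − 152.2 = 29.8 mg/L.
(a) As CaCO₃: 29.8 mg/L × 499,620 L = 14,890 g; ÷ 50 g/eq ÷ 2 = 148.9 mol Na₂CO₃.
(a) Mass: 148.9 × 106 = 15,780 g.

(b) Volume: 117,000 US gal × 3.785 L/gal = 442,845 L.
(b) [OCl⁻]/[HOCl] = 10^(pH − pKa) = 10^(7.01 − 7.42) = 0.389; fraction as HOCl = 1/(1 + 0.389) = 0.7199.
(b) Free chlorine required for 1.95 ppm HOCl: 1.95 / 0.7199 = 2.709 ppm.
(b) FC to add: 2.709 − 0.3 = 2.409 mg/L as Cl₂.
(b) Cl₂ equivalent: 2.409 mg/L × 442,845 L = 1067 g.
(b) Product at 60.7% available Cl: 1067 / 0.607 = 1757 g.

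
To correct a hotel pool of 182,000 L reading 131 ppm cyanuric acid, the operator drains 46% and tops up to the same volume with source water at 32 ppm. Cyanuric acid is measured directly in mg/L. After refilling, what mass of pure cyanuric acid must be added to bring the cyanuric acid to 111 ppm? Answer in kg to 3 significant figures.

4.65 kg

After draining 46% and refilling: 131 × 0.54 + 32 × 0.46 = 85.46 ppm.
Deficit to target: 111 − 85.46 = 25.54 mg/L.
Mass: 25.54 mg/L × 182,000 L = 4648 g cyanuric acid.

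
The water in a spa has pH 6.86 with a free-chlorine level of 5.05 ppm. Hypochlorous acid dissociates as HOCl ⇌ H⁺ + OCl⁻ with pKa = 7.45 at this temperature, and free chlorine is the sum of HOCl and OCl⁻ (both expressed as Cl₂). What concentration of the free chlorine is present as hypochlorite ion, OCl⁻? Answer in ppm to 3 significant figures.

[OCl⁻]/[HOCl] = 10^(pH − pKa) = 10^(6.86 − 7.45) = 10^-0.59 = 0.257.
Fraction as HOCl = 1 / (1 + 0.257) = 0.7955.
OCl⁻ = (1 − 0.7955) × 5.05 ppm = 1.033 ppm.

1.03 ppm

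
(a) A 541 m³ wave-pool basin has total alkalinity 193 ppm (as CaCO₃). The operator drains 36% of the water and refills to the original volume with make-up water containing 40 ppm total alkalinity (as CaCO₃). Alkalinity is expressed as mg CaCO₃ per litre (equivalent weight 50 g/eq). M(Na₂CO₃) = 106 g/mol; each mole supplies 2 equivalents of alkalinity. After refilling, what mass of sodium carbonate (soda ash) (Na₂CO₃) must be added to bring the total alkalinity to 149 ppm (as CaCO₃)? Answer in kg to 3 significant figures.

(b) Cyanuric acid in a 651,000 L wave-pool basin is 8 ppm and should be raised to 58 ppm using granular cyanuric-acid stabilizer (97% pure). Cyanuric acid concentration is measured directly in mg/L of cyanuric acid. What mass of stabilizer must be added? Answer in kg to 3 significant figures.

(a) Volume: 541 m³ = 541,000 L.
(a) After draining 36% and refilling: 193 × 0.64 + 40 × 0.36 = 137.92 ppm.
(a) Deficit to target: 149 − 137.92 = 11.08 mg/L.
(a) As CaCO₃: 11.08 mg/L × 541,000 L = 5994 g; ÷ 50 g/eq ÷ 2 = 59.94 mol Na₂CO₃.
(a) Mass: 59.94 × 106 = 6354 g.

(b) CYA to add: (58 − 8) = 50 mg/L × 651,000 L = 32,550 g cyanuric acid.
(b) At 97% purity: 32,550 / 0.97 = 33,560 g product.

(a) 6.35 kg; (b) 33.6 kg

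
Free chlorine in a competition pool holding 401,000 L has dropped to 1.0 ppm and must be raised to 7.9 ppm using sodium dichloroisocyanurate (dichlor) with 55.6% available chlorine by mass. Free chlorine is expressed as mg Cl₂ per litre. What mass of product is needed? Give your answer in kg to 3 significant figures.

4.98 kg

Chlorine deficit: 7.9 − 1.0 = 6.9 ppm = 6.9 mg/L as Cl₂.
Cl₂ equivalent needed: 6.9 mg/L × 401,000 L = 2,767,000 mg = 2767 g.
Product at 55.6% available chlorine: 2767 / 0.556 = 4976 g.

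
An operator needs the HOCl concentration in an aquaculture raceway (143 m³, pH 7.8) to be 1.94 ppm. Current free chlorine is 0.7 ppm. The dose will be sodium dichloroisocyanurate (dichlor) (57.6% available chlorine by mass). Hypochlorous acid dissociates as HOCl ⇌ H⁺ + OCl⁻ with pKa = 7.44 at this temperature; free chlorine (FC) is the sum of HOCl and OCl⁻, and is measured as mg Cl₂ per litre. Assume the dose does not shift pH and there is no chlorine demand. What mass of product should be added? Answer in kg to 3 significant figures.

1.41 kg

Volume: 143 m³ = 143,000 L.
[OCl⁻]/[HOCl] = 10^(pH − pKa) = 10^(7.8 − 7.44) = 2.291; fraction as HOCl = 1/(1 + 2.291) = 0.3039.
Free chlorine required for 1.94 ppm HOCl: 1.94 / 0.3039 = 6.384 ppm.
FC to add: 6.384 − 0.7 = 5.684 mg/L as Cl₂.
Cl₂ equivalent: 5.684 mg/L × 143,000 L = 812.9 g.
Product at 57.6% available Cl: 812.9 / 0.576 = 1411 g.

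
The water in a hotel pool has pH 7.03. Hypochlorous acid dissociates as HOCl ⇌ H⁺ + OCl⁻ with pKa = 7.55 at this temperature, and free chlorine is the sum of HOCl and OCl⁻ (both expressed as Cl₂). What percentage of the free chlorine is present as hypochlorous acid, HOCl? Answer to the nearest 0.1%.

76.8%

[OCl⁻]/[HOCl] = 10^(pH − pKa) = 10^(7.03 − 7.55) = 10^-0.52 = 0.302.
Fraction as HOCl = 1 / (1 + 0.302) = 0.7681.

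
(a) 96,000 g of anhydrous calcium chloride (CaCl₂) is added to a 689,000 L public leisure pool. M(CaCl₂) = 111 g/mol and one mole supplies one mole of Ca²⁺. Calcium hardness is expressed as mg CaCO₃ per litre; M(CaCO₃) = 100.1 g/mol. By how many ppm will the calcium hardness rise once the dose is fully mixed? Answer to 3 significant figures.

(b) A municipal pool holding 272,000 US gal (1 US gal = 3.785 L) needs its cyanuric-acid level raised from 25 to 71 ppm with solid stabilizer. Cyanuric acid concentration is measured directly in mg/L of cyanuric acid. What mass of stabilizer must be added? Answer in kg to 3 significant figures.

(a) 126 ppm; (b) 47.4 kg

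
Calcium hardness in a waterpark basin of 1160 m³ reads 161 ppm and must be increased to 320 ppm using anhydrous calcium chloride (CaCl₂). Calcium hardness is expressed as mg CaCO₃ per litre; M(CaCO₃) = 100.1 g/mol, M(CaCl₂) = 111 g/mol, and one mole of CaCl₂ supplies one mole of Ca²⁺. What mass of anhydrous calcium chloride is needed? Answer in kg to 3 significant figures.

205 kg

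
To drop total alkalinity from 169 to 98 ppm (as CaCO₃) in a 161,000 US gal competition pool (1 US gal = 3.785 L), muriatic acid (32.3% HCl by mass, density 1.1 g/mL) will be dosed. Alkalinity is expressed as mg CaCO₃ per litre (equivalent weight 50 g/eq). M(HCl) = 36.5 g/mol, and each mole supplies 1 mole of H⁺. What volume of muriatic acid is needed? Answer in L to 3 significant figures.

Volume: 161,000 US gal × 3.785 L/gal = 609,385 L.
Alkalinity to neutralize: (169 − 98) = 71 mg/L as CaCO₃ × 609,385 L = 43,270 g as CaCO₃.
Equivalents of H⁺ required: 43,270 ÷ 50 g/eq = 865.3 eq = 865.3 mol HCl.
Mass of HCl: 865.3 × 36.5 = 31,580 g.
Mass of 32.3% solution: 31,580 / 0.323 = 97,780 g.
Volume: 97,780 g ÷ 1.1 g/mL = 88,900 mL.

88.9 L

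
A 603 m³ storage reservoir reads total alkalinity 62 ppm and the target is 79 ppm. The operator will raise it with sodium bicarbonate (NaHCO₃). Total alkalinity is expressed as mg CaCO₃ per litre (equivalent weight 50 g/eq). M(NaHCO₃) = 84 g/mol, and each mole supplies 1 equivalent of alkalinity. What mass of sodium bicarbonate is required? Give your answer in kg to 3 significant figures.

17.2 kg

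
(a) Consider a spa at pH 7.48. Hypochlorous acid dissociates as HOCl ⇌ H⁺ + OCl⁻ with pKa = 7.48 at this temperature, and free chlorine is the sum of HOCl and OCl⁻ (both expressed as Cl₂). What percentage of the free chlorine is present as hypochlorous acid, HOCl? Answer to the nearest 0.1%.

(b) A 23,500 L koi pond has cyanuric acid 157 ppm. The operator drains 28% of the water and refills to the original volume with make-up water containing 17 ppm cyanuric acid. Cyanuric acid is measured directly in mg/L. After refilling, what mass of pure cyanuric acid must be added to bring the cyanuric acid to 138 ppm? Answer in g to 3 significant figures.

(a) 50.0%; (b) 475 g

(a) [OCl⁻]/[HOCl] = 10^(pH − pKa) = 10^(7.48 − 7.48) = 10^0.00 = 1.
(a) Fraction as HOCl = 1 / (1 + 1) = 0.5.

(b) After draining 28% and refilling: 157 × 0.72 + 17 × 0.28 = 117.8 ppm.
(b) Deficit to target: 138 − 117.8 = 20.2 mg/L.
(b) Mass: 20.2 mg/L × 23,500 L = 474.7 g cyanuric acid.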